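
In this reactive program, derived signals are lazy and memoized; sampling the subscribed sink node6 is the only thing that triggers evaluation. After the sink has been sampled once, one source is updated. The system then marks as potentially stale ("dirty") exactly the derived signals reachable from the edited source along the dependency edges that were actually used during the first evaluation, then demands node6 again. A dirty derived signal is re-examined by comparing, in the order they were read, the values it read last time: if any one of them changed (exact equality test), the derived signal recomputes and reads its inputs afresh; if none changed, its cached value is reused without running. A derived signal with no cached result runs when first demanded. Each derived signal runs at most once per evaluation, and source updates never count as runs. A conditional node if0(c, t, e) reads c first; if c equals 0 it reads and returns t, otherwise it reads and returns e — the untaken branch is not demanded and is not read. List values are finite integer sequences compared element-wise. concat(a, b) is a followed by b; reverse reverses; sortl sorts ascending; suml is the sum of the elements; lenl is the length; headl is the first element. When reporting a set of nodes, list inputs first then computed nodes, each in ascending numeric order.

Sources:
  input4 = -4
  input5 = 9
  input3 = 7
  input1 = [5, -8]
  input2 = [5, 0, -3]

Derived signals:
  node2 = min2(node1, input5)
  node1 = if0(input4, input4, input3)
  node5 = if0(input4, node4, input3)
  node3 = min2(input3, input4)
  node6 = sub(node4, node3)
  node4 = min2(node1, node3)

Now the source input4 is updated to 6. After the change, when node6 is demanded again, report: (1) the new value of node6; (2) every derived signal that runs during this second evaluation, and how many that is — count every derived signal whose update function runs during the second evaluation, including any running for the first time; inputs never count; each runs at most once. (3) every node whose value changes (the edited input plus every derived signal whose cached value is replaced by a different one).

First demand of the output computes:
  node1 = if0(input4=-4 -> else branch input3) = 7
  node3 = min2(7, -4) = -4
  node4 = min2(7, -4) = -4
  node6 = sub(-4, -4) = 0

After the edit, cleaning proceeds:
  node1: a read changed (input4 -4->6) — executes, giving 7 — identical to its old value.
  node3: a read changed (input4 -4->6) — executes, giving 6.
  node4: a read changed (node3 -4->6) — executes, giving 6.
  node6: a read changed (node4 -4->6; node3 -4->6) — executes, giving 0 — identical to its old value.

Demanding node6 again yields 0.
4 derived signals run: node1, node3, node4, node6.
The nodes whose values change: input4, node3, node4.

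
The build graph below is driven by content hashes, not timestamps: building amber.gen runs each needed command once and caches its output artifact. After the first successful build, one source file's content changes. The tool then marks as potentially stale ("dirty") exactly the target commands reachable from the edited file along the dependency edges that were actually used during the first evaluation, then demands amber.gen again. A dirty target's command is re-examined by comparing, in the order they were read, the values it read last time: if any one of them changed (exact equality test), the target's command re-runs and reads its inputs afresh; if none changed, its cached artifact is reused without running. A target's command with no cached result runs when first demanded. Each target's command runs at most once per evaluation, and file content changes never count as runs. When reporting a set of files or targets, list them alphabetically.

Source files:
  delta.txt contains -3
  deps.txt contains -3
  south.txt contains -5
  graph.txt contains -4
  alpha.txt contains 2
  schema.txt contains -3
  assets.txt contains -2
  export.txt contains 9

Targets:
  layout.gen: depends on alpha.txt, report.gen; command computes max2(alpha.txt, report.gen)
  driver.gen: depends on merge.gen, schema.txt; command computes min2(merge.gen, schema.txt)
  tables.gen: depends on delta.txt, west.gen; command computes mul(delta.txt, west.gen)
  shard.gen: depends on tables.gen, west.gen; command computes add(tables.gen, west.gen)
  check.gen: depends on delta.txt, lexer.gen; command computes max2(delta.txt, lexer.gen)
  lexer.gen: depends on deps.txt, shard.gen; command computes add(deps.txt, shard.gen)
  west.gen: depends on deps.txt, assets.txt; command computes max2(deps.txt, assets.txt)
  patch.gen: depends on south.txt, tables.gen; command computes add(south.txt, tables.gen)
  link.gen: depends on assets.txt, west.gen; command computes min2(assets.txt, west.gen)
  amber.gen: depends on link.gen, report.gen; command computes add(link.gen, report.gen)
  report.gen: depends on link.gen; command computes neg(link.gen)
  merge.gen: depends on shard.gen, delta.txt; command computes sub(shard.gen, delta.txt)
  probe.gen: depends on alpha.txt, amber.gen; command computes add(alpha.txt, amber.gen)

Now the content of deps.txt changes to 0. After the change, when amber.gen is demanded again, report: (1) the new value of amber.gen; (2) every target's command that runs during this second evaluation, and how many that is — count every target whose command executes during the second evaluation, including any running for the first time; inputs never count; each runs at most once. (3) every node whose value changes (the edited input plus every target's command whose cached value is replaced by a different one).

amber.gen now evaluates to 0.
Run set: link.gen, west.gen (2 run).
Changed values: deps.txt, west.gen.
The important point: link.gen recomputes to an identical value, and the output ends up unchanged.

Initial pass — values computed on the first demand:
  west.gen = max2(-3, -2) = -2
  link.gen = min2(-2, -2) = -2
  report.gen = neg(-2) = 2
  amber.gen = add(-2, 2) = 0

Second demand — change propagation:
  west.gen: re-runs because deps.txt -3->0; new result 0.
  link.gen: re-runs because west.gen -2->0; new result -2 (unchanged).
  report.gen: re-examined; everything it read last time is the same (link.gen unchanged) — cache 2 kept, no run.
  amber.gen: re-examined; everything it read last time is the same (link.gen unchanged, report.gen unchanged) — cache 0 kept, no run.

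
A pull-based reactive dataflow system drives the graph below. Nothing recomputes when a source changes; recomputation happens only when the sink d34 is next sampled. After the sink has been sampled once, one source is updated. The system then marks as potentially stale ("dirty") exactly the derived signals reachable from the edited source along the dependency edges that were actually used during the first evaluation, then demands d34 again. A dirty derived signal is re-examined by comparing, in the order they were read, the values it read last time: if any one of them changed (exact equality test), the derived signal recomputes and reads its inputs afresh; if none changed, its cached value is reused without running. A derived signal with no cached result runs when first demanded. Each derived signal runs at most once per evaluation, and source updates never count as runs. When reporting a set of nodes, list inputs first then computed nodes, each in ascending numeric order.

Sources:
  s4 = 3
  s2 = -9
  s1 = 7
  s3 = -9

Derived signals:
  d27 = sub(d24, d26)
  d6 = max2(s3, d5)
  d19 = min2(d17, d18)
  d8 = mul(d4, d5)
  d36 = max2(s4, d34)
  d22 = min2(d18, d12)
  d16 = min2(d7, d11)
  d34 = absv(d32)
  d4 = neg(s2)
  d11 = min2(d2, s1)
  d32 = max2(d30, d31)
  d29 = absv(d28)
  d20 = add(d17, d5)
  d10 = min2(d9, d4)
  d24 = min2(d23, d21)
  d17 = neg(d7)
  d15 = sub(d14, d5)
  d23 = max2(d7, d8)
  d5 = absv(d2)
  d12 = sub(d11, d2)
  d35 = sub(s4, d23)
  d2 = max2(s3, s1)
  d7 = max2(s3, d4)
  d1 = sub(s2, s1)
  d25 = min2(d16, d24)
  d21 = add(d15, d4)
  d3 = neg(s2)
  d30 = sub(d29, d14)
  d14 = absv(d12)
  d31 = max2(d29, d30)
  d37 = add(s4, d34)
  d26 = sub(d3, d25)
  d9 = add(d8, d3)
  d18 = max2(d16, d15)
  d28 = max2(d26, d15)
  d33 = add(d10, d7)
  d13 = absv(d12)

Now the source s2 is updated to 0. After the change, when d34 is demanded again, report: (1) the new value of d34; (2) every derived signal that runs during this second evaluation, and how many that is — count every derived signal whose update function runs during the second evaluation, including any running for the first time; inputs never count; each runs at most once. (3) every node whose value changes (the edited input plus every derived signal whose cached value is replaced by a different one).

New value of d34: 7.
Derived signals that run: d3, d4, d7, d8, d16, d21, d23, d24, d25, d26 — 10 in total.
Values that change: s2, d3, d4, d7, d8, d16, d21, d23, d24, d25.
Key observation: the change is absorbed at d26 — it re-runs but produces the same value, and the output's value is unchanged.

First evaluation (everything demanded from the output):
  d2 = max2(-9, 7) = 7
  d3 = neg(-9) = 9
  d4 = neg(-9) = 9
  d5 = absv(7) = 7
  d7 = max2(-9, 9) = 9
  d8 = mul(9, 7) = 63
  d11 = min2(7, 7) = 7
  d12 = sub(7, 7) = 0
  d14 = absv(0) = 0
  d15 = sub(0, 7) = -7
  d16 = min2(9, 7) = 7
  d21 = add(-7, 9) = 2
  d23 = max2(9, 63) = 63
  d24 = min2(63, 2) = 2
  d25 = min2(7, 2) = 2
  d26 = sub(9, 2) = 7
  d28 = max2(7, -7) = 7
  d29 = absv(7) = 7
  d30 = sub(7, 0) = 7
  d31 = max2(7, 7) = 7
  d32 = max2(7, 7) = 7
  d34 = absv(7) = 7

Propagation after the edit:
  d3: runs — s2 -9->0; result 0.
  d4: runs — s2 -9->0; result 0.
  d7: runs — d4 9->0; result 0.
  d8: runs — d4 9->0; result 0.
  d16: runs — d7 9->0; result 0.
  d21: runs — d4 9->0; result -7.
  d23: runs — d7 9->0; d8 63->0; result 0.
  d24: runs — d23 63->0; d21 2->-7; result -7.
  d25: runs — d16 7->0; d24 2->-7; result -7.
  d26: runs — d3 9->0; d25 2->-7; result 7 (same value as before).
  d28: checked — values it read are unchanged (d26 unchanged, d15 unchanged); reused cached 7 without running.
  d29: checked — values it read are unchanged (d28 unchanged); reused cached 7 without running.
  d30: checked — values it read are unchanged (d29 unchanged, d14 unchanged); reused cached 7 without running.
  d31: checked — values it read are unchanged (d29 unchanged, d30 unchanged); reused cached 7 without running.
  d32: checked — values it read are unchanged (d30 unchanged, d31 unchanged); reused cached 7 without running.
  d34: checked — values it read are unchanged (d32 unchanged); reused cached 7 without running.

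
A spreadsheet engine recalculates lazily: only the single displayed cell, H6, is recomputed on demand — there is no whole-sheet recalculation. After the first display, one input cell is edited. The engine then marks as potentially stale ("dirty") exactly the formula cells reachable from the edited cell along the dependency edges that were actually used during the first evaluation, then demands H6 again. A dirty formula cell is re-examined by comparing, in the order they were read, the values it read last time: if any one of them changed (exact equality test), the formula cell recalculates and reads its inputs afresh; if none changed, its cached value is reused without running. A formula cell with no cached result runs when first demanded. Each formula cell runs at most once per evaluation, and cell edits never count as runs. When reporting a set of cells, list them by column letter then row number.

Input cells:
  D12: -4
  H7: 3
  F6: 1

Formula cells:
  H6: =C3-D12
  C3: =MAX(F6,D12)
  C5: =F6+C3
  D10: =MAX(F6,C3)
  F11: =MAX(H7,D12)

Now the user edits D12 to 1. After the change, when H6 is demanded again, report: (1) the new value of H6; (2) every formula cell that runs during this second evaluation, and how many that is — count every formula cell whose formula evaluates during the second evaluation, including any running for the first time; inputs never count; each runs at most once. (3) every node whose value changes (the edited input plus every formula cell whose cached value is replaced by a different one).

New value of H6: 0.
Formula cells that run: C3, H6 — 2 in total.
Values that change: D12, H6.

First evaluation (everything demanded from the output):
  C3 = MAX(1, -4) = 1
  H6 = 1 - -4 = 5

Propagation after the edit:
  C3: runs — D12 -4->1; result 1 (same value as before).
  H6: runs — D12 -4->1; result 0.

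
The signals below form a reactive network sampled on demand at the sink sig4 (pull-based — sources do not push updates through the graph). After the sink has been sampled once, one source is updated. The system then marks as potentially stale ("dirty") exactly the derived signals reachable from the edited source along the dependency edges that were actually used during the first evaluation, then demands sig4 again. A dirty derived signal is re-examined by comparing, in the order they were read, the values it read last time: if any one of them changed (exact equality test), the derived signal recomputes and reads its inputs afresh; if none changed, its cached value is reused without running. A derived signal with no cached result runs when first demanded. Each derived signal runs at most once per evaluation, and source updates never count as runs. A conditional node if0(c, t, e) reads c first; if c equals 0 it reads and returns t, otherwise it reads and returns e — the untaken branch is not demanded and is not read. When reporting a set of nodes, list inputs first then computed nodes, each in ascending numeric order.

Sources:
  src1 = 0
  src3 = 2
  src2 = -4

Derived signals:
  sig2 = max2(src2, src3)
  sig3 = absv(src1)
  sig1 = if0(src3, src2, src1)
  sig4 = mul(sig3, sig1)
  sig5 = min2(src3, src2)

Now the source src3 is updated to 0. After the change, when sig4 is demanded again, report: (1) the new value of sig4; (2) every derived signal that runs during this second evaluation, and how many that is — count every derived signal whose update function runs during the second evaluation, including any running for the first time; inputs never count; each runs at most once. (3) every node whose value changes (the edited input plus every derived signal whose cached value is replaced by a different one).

Initial pass — values computed on the first demand:
  sig1 = if0(src3=2 -> else branch src1) = 0
  sig3 = absv(0) = 0
  sig4 = mul(0, 0) = 0

Second demand — change propagation:
  sig1: re-runs because src3 2->0; new result -4.
  sig4: re-runs because sig1 0->-4; new result 0 (unchanged).

sig4 now evaluates to 0.
Run set: sig1, sig4 (2 run).
Changed values: src3, sig1.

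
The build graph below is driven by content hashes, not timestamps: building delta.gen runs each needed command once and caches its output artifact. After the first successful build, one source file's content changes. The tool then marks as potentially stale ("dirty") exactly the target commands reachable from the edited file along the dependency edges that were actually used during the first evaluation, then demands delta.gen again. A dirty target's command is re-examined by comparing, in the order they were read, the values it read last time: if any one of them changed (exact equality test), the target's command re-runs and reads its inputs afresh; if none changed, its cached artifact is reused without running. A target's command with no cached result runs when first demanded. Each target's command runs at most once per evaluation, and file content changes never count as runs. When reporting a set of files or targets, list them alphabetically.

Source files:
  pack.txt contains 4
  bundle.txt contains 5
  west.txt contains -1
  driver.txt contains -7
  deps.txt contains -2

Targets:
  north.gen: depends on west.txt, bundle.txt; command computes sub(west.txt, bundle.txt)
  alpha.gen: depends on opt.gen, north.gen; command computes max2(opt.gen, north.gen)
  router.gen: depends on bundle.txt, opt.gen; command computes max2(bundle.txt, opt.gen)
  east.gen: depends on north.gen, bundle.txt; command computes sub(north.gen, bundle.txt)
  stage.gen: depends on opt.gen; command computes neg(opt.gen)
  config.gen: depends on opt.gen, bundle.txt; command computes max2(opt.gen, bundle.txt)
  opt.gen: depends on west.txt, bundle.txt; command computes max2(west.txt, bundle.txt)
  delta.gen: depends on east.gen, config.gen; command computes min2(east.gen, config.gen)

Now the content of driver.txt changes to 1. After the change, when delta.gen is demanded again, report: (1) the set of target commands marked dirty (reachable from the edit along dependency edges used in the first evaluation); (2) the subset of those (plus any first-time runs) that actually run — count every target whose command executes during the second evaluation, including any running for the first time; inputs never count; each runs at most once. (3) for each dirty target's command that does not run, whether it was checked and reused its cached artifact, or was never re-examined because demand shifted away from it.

Dirty set: none.
Run set: none (0 run).
All dirty target commands ended up running.
The important point: nothing the output needs ever reads driver.txt, so the edit is invisible to it.

Initial pass — values computed on the first demand:
  north.gen = sub(-1, 5) = -6
  east.gen = sub(-6, 5) = -11
  opt.gen = max2(-1, 5) = 5
  config.gen = max2(5, 5) = 5
  delta.gen = min2(-11, 5) = -11

Second demand — change propagation:
  no demanded computation ever read driver.txt, so the edit dirties nothing and nothing runs.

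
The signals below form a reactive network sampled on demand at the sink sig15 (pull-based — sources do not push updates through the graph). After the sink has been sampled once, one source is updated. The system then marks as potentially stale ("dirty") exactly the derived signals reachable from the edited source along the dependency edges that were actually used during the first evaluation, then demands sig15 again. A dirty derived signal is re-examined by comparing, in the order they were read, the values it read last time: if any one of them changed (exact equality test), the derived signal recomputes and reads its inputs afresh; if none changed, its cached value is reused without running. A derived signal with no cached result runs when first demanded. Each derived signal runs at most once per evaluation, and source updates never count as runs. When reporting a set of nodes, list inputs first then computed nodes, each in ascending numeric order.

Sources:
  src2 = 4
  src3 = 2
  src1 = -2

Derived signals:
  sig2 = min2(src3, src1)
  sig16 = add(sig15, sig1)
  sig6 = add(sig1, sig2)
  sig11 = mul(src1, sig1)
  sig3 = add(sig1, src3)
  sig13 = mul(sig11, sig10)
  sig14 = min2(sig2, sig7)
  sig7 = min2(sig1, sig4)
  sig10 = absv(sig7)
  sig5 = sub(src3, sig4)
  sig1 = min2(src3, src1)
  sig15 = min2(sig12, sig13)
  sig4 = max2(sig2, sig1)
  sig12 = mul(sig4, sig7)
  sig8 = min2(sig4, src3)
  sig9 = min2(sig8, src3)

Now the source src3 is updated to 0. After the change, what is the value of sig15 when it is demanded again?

Initial pass — values computed on the first demand:
  sig1 = min2(2, -2) = -2
  sig2 = min2(2, -2) = -2
  sig4 = max2(-2, -2) = -2
  sig7 = min2(-2, -2) = -2
  sig10 = absv(-2) = 2
  sig11 = mul(-2, -2) = 4
  sig12 = mul(-2, -2) = 4
  sig13 = mul(4, 2) = 8
  sig15 = min2(4, 8) = 4

Second demand — change propagation:
  sig1: re-runs because src3 2->0; new result -2 (unchanged).
  sig2: re-runs because src3 2->0; new result -2 (unchanged).
  sig4: re-examined; everything it read last time is the same (sig2 unchanged, sig1 unchanged) — cache -2 kept, no run.
  sig7: re-examined; everything it read last time is the same (sig1 unchanged, sig4 unchanged) — cache -2 kept, no run.
  sig10: re-examined; everything it read last time is the same (sig7 unchanged) — cache 2 kept, no run.
  sig11: re-examined; everything it read last time is the same (src1 unchanged, sig1 unchanged) — cache 4 kept, no run.
  sig12: re-examined; everything it read last time is the same (sig4 unchanged, sig7 unchanged) — cache 4 kept, no run.
  sig13: re-examined; everything it read last time is the same (sig11 unchanged, sig10 unchanged) — cache 8 kept, no run.
  sig15: re-examined; everything it read last time is the same (sig12 unchanged, sig13 unchanged) — cache 4 kept, no run.

The important point: at sig4 every value read last time is unchanged, so the dirty flag clears without a run.

sig15 now evaluates to 4.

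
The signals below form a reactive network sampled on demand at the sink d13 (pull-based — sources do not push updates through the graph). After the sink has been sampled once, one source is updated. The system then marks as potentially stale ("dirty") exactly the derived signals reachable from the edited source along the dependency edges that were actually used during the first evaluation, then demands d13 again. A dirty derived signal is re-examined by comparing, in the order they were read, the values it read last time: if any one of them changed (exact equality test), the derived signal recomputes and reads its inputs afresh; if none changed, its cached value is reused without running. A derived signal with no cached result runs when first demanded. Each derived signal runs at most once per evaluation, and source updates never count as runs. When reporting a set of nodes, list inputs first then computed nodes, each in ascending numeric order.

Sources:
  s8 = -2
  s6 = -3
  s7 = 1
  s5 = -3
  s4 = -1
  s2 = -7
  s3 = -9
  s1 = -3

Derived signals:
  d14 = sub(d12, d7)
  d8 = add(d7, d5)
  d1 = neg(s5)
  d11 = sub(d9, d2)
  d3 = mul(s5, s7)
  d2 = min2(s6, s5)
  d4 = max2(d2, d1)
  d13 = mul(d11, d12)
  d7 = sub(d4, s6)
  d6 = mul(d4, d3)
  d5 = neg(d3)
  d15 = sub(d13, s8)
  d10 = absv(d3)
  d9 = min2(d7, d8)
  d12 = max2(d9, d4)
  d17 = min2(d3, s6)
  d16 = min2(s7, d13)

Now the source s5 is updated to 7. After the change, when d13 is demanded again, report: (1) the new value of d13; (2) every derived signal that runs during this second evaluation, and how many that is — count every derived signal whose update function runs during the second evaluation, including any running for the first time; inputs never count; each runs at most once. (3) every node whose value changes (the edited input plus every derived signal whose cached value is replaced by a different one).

d13 now evaluates to 12.
Run set: d1, d2, d3, d4, d5, d7, d8, d9, d11, d12, d13 (11 run).
Changed values: s5, d1, d3, d4, d5, d7, d8, d9, d11, d12, d13.

Initial pass — values computed on the first demand:
  d1 = neg(-3) = 3
  d2 = min2(-3, -3) = -3
  d3 = mul(-3, 1) = -3
  d4 = max2(-3, 3) = 3
  d5 = neg(-3) = 3
  d7 = sub(3, -3) = 6
  d8 = add(6, 3) = 9
  d9 = min2(6, 9) = 6
  d11 = sub(6, -3) = 9
  d12 = max2(6, 3) = 6
  d13 = mul(9, 6) = 54

Second demand — change propagation:
  d1: re-runs because s5 -3->7; new result -7.
  d2: re-runs because s5 -3->7; new result -3 (unchanged).
  d3: re-runs because s5 -3->7; new result 7.
  d4: re-runs because d1 3->-7; new result -3.
  d5: re-runs because d3 -3->7; new result -7.
  d7: re-runs because d4 3->-3; new result 0.
  d8: re-runs because d7 6->0; d5 3->-7; new result -7.
  d9: re-runs because d7 6->0; d8 9->-7; new result -7.
  d11: re-runs because d9 6->-7; new result -4.
  d12: re-runs because d9 6->-7; d4 3->-3; new result -3.
  d13: re-runs because d11 9->-4; d12 6->-3; new result 12.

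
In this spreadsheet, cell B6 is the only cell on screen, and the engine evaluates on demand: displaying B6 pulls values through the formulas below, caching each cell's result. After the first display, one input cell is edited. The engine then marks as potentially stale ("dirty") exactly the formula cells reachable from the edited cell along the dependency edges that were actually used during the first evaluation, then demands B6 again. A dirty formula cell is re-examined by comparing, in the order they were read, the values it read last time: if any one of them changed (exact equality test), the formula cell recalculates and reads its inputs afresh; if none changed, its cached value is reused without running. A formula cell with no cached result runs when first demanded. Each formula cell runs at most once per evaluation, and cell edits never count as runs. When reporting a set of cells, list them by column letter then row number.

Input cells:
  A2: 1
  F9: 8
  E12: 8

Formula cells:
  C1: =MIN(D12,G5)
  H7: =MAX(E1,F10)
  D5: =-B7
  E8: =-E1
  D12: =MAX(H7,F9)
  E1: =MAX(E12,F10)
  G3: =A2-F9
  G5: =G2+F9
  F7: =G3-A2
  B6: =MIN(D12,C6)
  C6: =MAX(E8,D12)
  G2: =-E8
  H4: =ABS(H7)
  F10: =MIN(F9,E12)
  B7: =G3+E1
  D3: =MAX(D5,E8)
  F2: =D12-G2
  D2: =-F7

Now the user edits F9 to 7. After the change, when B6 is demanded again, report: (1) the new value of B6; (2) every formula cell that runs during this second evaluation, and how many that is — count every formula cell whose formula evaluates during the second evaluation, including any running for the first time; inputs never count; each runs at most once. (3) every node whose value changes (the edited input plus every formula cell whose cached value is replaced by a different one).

B6 now evaluates to 8.
Run set: D12, E1, F10, H7 (4 run).
Changed values: F9, F10.
The important point: at E8 every value read last time is unchanged, so the dirty flag clears without a run.

Initial pass — values computed on the first demand:
  F10 = MIN(8, 8) = 8
  E1 = MAX(8, 8) = 8
  E8 = -(8) = -8
  H7 = MAX(8, 8) = 8
  D12 = MAX(8, 8) = 8
  C6 = MAX(-8, 8) = 8
  B6 = MIN(8, 8) = 8

Second demand — change propagation:
  F10: re-runs because F9 8->7; new result 7.
  E1: re-runs because F10 8->7; new result 8 (unchanged).
  E8: re-examined; everything it read last time is the same (E1 unchanged) — cache -8 kept, no run.
  H7: re-runs because F10 8->7; new result 8 (unchanged).
  D12: re-runs because F9 8->7; new result 8 (unchanged).
  C6: re-examined; everything it read last time is the same (E8 unchanged, D12 unchanged) — cache 8 kept, no run.
  B6: re-examined; everything it read last time is the same (D12 unchanged, C6 unchanged) — cache 8 kept, no run.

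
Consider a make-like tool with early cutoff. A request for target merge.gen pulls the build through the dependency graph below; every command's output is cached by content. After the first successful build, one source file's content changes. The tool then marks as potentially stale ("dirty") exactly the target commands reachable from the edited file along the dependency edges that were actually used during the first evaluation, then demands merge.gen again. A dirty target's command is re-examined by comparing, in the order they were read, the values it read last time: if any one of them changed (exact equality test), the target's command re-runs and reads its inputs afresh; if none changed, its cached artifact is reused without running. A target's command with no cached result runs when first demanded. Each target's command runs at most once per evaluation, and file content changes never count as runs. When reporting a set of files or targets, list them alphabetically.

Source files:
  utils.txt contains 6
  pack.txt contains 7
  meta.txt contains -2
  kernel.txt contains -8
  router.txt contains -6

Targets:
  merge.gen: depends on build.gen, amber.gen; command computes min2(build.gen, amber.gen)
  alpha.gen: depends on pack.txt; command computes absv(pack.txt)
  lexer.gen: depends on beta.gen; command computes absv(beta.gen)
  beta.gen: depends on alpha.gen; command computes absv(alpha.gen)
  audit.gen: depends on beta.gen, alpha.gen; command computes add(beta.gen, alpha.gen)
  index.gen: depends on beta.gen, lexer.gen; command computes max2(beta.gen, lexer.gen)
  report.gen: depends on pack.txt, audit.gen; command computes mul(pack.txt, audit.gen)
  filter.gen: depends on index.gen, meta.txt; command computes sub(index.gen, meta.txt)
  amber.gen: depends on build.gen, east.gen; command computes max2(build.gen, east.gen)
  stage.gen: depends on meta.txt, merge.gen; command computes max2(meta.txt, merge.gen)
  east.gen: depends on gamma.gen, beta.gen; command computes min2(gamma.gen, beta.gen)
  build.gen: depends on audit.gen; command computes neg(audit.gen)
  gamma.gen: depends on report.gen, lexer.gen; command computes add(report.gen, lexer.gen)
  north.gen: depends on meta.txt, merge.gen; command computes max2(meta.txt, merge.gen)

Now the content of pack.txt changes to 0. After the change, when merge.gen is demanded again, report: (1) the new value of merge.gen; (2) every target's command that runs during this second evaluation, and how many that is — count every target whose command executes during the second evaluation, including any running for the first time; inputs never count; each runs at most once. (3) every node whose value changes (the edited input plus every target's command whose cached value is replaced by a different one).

Demanding merge.gen again yields 0.
10 target commands run: alpha.gen, amber.gen, audit.gen, beta.gen, build.gen, east.gen, gamma.gen, lexer.gen, merge.gen, report.gen.
The nodes whose values change: alpha.gen, amber.gen, audit.gen, beta.gen, build.gen, east.gen, gamma.gen, lexer.gen, merge.gen, pack.txt, report.gen.

First demand of the output computes:
  alpha.gen = absv(7) = 7
  beta.gen = absv(7) = 7
  audit.gen = add(7, 7) = 14
  build.gen = neg(14) = -14
  lexer.gen = absv(7) = 7
  report.gen = mul(7, 14) = 98
  gamma.gen = add(98, 7) = 105
  east.gen = min2(105, 7) = 7
  amber.gen = max2(-14, 7) = 7
  merge.gen = min2(-14, 7) = -14

After the edit, cleaning proceeds:
  alpha.gen: a read changed (pack.txt 7->0) — executes, giving 0.
  beta.gen: a read changed (alpha.gen 7->0) — executes, giving 0.
  audit.gen: a read changed (beta.gen 7->0; alpha.gen 7->0) — executes, giving 0.
  build.gen: a read changed (audit.gen 14->0) — executes, giving 0.
  lexer.gen: a read changed (beta.gen 7->0) — executes, giving 0.
  report.gen: a read changed (pack.txt 7->0; audit.gen 14->0) — executes, giving 0.
  gamma.gen: a read changed (report.gen 98->0; lexer.gen 7->0) — executes, giving 0.
  east.gen: a read changed (gamma.gen 105->0; beta.gen 7->0) — executes, giving 0.
  amber.gen: a read changed (build.gen -14->0; east.gen 7->0) — executes, giving 0.
  merge.gen: a read changed (build.gen -14->0; amber.gen 7->0) — executes, giving 0.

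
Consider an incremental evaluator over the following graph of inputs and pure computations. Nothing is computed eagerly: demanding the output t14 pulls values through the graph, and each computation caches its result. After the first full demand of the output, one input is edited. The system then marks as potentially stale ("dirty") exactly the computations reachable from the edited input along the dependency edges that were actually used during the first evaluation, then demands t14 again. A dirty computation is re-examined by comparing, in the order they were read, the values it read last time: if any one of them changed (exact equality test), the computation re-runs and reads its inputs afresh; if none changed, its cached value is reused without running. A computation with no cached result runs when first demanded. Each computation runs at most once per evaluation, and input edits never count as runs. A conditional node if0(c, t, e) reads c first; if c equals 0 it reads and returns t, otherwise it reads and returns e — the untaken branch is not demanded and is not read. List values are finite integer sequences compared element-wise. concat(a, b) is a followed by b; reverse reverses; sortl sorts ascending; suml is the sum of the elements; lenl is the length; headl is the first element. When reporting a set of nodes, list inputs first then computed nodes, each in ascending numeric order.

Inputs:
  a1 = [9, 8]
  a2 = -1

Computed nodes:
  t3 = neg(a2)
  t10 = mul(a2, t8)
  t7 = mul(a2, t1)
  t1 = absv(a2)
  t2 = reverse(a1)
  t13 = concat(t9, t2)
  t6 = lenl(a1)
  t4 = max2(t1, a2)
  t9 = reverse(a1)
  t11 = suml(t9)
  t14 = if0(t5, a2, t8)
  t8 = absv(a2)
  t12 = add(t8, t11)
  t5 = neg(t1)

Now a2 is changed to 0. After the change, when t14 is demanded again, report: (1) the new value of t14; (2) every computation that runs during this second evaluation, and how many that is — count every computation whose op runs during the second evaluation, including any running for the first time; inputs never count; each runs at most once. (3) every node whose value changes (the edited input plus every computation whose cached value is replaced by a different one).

Initial pass — values computed on the first demand:
  t1 = absv(-1) = 1
  t5 = neg(1) = -1
  t8 = absv(-1) = 1
  t14 = if0(t5=-1 -> else branch t8) = 1

Second demand — change propagation:
  t1: re-runs because a2 -1->0; new result 0.
  t5: re-runs because t1 1->0; new result 0.
  t8: dirty yet unreached — the second evaluation never asks for it.
  t14: re-runs because t5 -1->0; new result 0.

The important point: the flipped condition redirects demand; t8 is left stale, never re-checked.

t14 now evaluates to 0.
Run set: t1, t5, t14 (3 run).
Changed values: a2, t1, t5, t14.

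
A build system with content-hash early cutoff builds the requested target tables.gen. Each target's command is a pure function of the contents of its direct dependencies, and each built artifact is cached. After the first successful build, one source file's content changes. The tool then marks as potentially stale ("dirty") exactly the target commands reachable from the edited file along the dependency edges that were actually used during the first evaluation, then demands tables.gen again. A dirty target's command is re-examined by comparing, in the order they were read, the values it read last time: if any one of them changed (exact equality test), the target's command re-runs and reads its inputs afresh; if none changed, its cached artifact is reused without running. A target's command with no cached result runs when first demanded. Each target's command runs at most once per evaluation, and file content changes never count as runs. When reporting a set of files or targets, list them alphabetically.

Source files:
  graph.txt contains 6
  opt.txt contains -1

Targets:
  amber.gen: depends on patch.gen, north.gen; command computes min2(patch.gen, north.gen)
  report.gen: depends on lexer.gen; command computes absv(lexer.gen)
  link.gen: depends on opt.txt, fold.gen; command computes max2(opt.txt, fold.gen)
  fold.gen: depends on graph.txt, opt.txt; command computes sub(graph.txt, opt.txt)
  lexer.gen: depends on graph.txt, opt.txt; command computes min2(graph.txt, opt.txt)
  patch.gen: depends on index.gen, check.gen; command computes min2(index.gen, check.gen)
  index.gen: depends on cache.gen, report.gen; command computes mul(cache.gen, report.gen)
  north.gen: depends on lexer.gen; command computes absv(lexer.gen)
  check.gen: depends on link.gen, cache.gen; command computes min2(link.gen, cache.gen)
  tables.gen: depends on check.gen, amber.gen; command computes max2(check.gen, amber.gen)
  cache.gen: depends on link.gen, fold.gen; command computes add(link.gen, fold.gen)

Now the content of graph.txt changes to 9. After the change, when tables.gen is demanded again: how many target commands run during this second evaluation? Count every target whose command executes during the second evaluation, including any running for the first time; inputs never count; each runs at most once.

Target commands that run: amber.gen, cache.gen, check.gen, fold.gen, index.gen, lexer.gen, link.gen, patch.gen, tables.gen — 9 in total.
Key observation: the cutoff stops propagation at report.gen — its inputs' values are unchanged, so it reuses its cache.

First evaluation (everything demanded from the output):
  fold.gen = sub(6, -1) = 7
  lexer.gen = min2(6, -1) = -1
  link.gen = max2(-1, 7) = 7
  cache.gen = add(7, 7) = 14
  check.gen = min2(7, 14) = 7
  north.gen = absv(-1) = 1
  report.gen = absv(-1) = 1
  index.gen = mul(14, 1) = 14
  patch.gen = min2(14, 7) = 7
  amber.gen = min2(7, 1) = 1
  tables.gen = max2(7, 1) = 7

Propagation after the edit:
  fold.gen: runs — graph.txt 6->9; result 10.
  lexer.gen: runs — graph.txt 6->9; result -1 (same value as before).
  link.gen: runs — fold.gen 7->10; result 10.
  cache.gen: runs — link.gen 7->10; fold.gen 7->10; result 20.
  check.gen: runs — link.gen 7->10; cache.gen 14->20; result 10.
  north.gen: checked — values it read are unchanged (lexer.gen unchanged); reused cached 1 without running.
  report.gen: checked — values it read are unchanged (lexer.gen unchanged); reused cached 1 without running.
  index.gen: runs — cache.gen 14->20; result 20.
  patch.gen: runs — index.gen 14->20; check.gen 7->10; result 10.
  amber.gen: runs — patch.gen 7->10; result 1 (same value as before).
  tables.gen: runs — check.gen 7->10; result 10.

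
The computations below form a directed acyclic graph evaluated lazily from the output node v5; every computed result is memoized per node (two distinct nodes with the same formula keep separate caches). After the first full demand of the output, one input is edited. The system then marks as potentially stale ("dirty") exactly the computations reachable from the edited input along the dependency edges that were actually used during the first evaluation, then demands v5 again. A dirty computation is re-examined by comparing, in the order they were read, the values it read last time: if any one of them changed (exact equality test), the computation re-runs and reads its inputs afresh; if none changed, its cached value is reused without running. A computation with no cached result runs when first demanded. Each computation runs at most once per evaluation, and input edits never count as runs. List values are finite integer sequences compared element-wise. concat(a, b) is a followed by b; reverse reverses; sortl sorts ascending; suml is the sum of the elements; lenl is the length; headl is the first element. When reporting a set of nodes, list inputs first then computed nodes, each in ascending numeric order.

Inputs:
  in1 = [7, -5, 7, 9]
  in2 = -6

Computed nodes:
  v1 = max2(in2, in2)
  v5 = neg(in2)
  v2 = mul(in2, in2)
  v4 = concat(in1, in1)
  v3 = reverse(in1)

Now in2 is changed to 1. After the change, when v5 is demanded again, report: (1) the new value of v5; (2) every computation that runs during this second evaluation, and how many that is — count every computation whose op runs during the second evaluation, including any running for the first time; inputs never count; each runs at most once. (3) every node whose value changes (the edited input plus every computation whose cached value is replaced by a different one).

Demanding v5 again yields -1.
1 computations run: v5.
The nodes whose values change: in2, v5.

First demand of the output computes:
  v5 = neg(-6) = 6

After the edit, cleaning proceeds:
  v5: a read changed (in2 -6->1) — executes, giving -1.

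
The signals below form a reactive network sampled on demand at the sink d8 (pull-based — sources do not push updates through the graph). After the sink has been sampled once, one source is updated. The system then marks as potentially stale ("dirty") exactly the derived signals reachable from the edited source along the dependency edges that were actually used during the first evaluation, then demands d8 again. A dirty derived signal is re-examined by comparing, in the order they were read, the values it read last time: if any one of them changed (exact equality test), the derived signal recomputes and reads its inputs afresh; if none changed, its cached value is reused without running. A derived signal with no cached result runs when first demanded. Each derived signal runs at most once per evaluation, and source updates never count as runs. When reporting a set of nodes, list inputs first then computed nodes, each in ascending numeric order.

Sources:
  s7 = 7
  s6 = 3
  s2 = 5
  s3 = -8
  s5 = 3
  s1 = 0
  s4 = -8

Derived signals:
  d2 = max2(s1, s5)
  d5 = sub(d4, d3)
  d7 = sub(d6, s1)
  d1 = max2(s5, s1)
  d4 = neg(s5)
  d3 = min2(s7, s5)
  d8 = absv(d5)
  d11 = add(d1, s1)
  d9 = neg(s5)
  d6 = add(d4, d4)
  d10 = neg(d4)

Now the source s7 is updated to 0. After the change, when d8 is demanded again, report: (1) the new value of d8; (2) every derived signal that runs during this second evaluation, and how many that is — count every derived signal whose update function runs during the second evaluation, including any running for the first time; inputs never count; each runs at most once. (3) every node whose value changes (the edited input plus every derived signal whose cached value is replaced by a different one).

Initial pass — values computed on the first demand:
  d3 = min2(7, 3) = 3
  d4 = neg(3) = -3
  d5 = sub(-3, 3) = -6
  d8 = absv(-6) = 6

Second demand — change propagation:
  d3: re-runs because s7 7->0; new result 0.
  d5: re-runs because d3 3->0; new result -3.
  d8: re-runs because d5 -6->-3; new result 3.

d8 now evaluates to 3.
Run set: d3, d5, d8 (3 run).
Changed values: s7, d3, d5, d8.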